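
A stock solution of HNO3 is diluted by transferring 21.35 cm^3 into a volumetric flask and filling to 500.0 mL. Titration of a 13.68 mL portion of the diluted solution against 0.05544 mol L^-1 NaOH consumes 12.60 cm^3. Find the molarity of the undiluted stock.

n(NaOH) = 0.05544 x 0.01260 = 0.0006985 mol.
n(HNO3) in the aliquot = 0.0006985 mol.
[diluted HNO3] = 0.0006985 / 0.01368 = 0.05106 M.
Dilution factor = 500.0/21.35 = 23.42, so [stock] = 0.05106 x 23.42 = 1.20 M.

1.20 M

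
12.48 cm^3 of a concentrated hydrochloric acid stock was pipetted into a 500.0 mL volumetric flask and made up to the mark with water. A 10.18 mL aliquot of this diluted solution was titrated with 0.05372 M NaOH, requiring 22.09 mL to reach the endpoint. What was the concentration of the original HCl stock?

n(NaOH) = 0.05372 x 0.02209 = 0.001187 mol.
n(HCl) in the aliquot = 0.001187 mol.
[diluted HCl] = 0.001187 / 0.01018 = 0.1166 M.
Dilution factor = 500.0/12.48 = 40.06, so [stock] = 0.1166 x 40.06 = 4.67 M.

4.67 M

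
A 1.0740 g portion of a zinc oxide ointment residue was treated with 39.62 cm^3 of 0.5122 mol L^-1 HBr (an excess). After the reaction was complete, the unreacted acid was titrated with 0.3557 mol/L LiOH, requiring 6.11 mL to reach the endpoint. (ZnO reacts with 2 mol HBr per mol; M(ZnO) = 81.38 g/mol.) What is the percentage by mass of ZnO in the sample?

Total n(HBr) added = 0.5122 x 0.03962 = 0.02029 mol.
n(LiOH) used = 0.3557 x 0.006110 = 0.002173 mol, which equals the excess n(HBr).
So n(HBr) consumed by the sample = 0.02029 - 0.002173 = 0.01812 mol.
n(ZnO) = 0.01812 / 2 = 0.009060 mol.
mass ZnO = 0.009060 x 81.38 = 0.7373 g, so %ZnO = 0.7373/1.0740 x 100 = 68.7%.

68.7%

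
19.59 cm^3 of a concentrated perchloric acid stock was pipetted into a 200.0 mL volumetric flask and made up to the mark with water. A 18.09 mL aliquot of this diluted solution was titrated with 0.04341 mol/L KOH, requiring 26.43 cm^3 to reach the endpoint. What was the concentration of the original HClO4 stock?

0.648 M

n(KOH) = 0.04341 x 0.02643 = 0.001147 mol.
n(HClO4) in the aliquot = 0.001147 mol.
[diluted HClO4] = 0.001147 / 0.01809 = 0.06342 M.
Dilution factor = 200.0/19.59 = 10.21, so [stock] = 0.06342 x 10.21 = 0.648 M.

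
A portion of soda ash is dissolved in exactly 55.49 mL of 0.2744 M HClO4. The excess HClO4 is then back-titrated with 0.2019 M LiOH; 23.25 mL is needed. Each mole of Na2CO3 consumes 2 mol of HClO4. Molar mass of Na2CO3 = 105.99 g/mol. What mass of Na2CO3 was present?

0.558 g

Total n(HClO4) added = 0.2744 x 0.05549 = 0.01523 mol.
n(LiOH) used = 0.2019 x 0.02325 = 0.004694 mol, which equals the excess n(HClO4).
So n(HClO4) consumed by the sample = 0.01523 - 0.004694 = 0.01053 mol.
n(Na2CO3) = 0.01053 / 2 = 0.005266 mol.
mass = 0.005266 mol x 105.99 g/mol = 0.558 g.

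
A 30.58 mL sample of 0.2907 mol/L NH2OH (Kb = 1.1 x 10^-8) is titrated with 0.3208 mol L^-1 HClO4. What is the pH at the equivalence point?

n(NH2OH) = 0.2907 x 0.03058 = 0.008890 mol; V(HClO4) at equivalence = 0.008890/0.3208 = 0.02771 L.
At equivalence the base is fully converted to NH3OH+; total volume = 0.05829 L, so [NH3OH+] = 0.008890/0.05829 = 0.1525 M.
Ka(NH3OH+) = Kw/Kb = 1.0e-14 / 1.1 x 10^-8 = 9.09e-7.
[H^+] = sqrt(Ka x [NH3OH+]) = sqrt(9.09e-7 x 0.1525) = 0.000372 M.
pH = -log(0.000372) = 3.43.

3.43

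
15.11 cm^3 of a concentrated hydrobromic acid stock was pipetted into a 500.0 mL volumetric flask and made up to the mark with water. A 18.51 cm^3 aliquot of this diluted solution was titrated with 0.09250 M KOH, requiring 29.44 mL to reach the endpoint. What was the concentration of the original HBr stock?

n(KOH) = 0.09250 x 0.02944 = 0.002723 mol.
n(HBr) in the aliquot = 0.002723 mol.
[diluted HBr] = 0.002723 / 0.01851 = 0.1471 M.
Dilution factor = 500.0/15.11 = 33.09, so [stock] = 0.1471 x 33.09 = 4.87 M.

4.87 M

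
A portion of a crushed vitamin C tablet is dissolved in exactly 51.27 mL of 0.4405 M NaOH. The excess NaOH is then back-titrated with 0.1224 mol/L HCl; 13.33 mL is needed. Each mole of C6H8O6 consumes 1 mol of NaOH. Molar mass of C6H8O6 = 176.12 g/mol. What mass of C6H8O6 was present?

Total n(NaOH) added = 0.4405 x 0.05127 = 0.02258 mol.
n(HCl) used = 0.1224 x 0.01333 = 0.001632 mol, which equals the excess n(NaOH).
So n(NaOH) consumed by the sample = 0.02258 - 0.001632 = 0.02095 mol.
n(C6H8O6) = 0.02095 / 1 = 0.02095 mol.
mass = 0.02095 mol x 176.12 g/mol = 3.69 g.

3.69 g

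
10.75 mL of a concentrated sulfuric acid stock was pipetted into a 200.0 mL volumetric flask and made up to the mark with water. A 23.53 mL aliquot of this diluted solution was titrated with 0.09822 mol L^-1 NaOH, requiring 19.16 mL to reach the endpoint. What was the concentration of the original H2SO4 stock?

0.744 M

n(NaOH) = 0.09822 x 0.01916 = 0.001882 mol.
n(H2SO4) in the aliquot = 0.001882 x 1/2 = 0.0009409 mol.
[diluted H2SO4] = 0.0009409 / 0.02353 = 0.03999 M.
Dilution factor = 200.0/10.75 = 18.60, so [stock] = 0.03999 x 18.60 = 0.744 M.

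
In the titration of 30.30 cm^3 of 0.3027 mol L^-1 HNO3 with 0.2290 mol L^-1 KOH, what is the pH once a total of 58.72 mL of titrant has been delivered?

n(acid) = 0.3027 x 0.03030 = 0.009172 mol; n(KOH) added = 0.2290 x 0.05872 = 0.01345 mol.
Base is in excess by 0.01345 - 0.009172 = 0.004275 mol in a total volume of 0.08902 L.
[OH^-] = 0.004275/0.08902 = 0.04802 M, so pOH = 1.32 and pH = 14.00 - 1.32 = 12.68.

12.68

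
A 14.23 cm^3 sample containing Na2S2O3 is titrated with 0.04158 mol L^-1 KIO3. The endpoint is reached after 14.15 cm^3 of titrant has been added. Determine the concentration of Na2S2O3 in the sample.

0.248 M

n(KIO3) = 0.04158 x 0.01415 = 0.0005884 mol.
From the balanced equation, 1 mol KIO3 reacts with 6 mol Na2S2O3, so n(Na2S2O3) = 0.0005884 x 6/1 = 0.003530 mol.
[Na2S2O3] = 0.003530 / 0.01423 L = 0.248 M.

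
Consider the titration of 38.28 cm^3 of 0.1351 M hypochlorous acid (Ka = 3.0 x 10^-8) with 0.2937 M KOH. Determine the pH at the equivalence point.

10.24

n(HClO) = 0.1351 x 0.03828 = 0.005172 mol; V(KOH) at equivalence = 0.005172/0.2937 = 0.01761 L.
At equivalence all the acid is converted to ClO-; total volume = 0.03828 + 0.01761 = 0.05589 L, so [ClO-] = 0.005172/0.05589 = 0.09253 M.
Kb = Kw/Ka = 1.0e-14 / 3.0 x 10^-8 = 3.33e-7.
[OH^-] = sqrt(Kb x [ClO-]) = sqrt(3.33e-7 x 0.09253) = 0.000176 M.
pOH = 3.76, so pH = 14.00 - 3.76 = 10.24.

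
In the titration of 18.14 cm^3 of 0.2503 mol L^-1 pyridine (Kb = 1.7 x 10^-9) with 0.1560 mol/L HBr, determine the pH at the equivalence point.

3.12

n(C5H5N) = 0.2503 x 0.01814 = 0.004540 mol; V(HBr) at equivalence = 0.004540/0.1560 = 0.02911 L.
At equivalence the base is fully converted to C5H5NH+; total volume = 0.04725 L, so [C5H5NH+] = 0.004540/0.04725 = 0.09610 M.
Ka(C5H5NH+) = Kw/Kb = 1.0e-14 / 1.7 x 10^-9 = 5.88e-6.
[H^+] = sqrt(Ka x [C5H5NH+]) = sqrt(5.88e-6 x 0.09610) = 0.000752 M.
pH = -log(0.000752) = 3.12.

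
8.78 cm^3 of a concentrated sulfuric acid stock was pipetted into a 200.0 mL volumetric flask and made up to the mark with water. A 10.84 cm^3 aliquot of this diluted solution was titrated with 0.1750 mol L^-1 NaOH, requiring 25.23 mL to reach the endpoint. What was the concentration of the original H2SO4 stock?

n(NaOH) = 0.1750 x 0.02523 = 0.004415 mol.
n(H2SO4) in the aliquot = 0.004415 x 1/2 = 0.002208 mol.
[diluted H2SO4] = 0.002208 / 0.01084 = 0.2037 M.
Dilution factor = 200.0/8.780 = 22.78, so [stock] = 0.2037 x 22.78 = 4.64 M.

4.64 M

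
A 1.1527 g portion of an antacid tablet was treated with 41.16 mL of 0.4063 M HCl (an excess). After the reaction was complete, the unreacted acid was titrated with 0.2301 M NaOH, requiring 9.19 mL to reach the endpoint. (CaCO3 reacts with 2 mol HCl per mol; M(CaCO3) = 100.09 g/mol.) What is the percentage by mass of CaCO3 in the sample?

63.4%

Total n(HCl) added = 0.4063 x 0.04116 = 0.01672 mol.
n(NaOH) used = 0.2301 x 0.009190 = 0.002115 mol, which equals the excess n(HCl).
So n(HCl) consumed by the sample = 0.01672 - 0.002115 = 0.01461 mol.
n(CaCO3) = 0.01461 / 2 = 0.007304 mol.
mass CaCO3 = 0.007304 x 100.09 = 0.7311 g, so %CaCO3 = 0.7311/1.1527 x 100 = 63.4%.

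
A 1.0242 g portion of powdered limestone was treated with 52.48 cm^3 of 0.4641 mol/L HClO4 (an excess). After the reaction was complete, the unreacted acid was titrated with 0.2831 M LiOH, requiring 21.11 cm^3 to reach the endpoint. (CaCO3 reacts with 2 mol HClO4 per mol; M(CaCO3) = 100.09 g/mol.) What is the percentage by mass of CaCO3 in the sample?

Total n(HClO4) added = 0.4641 x 0.05248 = 0.02436 mol.
n(LiOH) used = 0.2831 x 0.02111 = 0.005976 mol, which equals the excess n(HClO4).
So n(HClO4) consumed by the sample = 0.02436 - 0.005976 = 0.01838 mol.
n(CaCO3) = 0.01838 / 2 = 0.009190 mol.
mass CaCO3 = 0.009190 x 100.09 = 0.9198 g, so %CaCO3 = 0.9198/1.0242 x 100 = 89.8%.

89.8%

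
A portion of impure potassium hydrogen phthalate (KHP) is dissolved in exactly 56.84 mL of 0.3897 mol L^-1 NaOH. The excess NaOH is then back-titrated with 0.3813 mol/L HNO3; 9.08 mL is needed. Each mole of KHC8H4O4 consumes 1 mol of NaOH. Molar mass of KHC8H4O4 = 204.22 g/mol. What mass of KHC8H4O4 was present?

Total n(NaOH) added = 0.3897 x 0.05684 = 0.02215 mol.
n(HNO3) used = 0.3813 x 0.009080 = 0.003462 mol, which equals the excess n(NaOH).
So n(NaOH) consumed by the sample = 0.02215 - 0.003462 = 0.01869 mol.
n(KHC8H4O4) = 0.01869 / 1 = 0.01869 mol.
mass = 0.01869 mol x 204.22 g/mol = 3.82 g.

3.82 g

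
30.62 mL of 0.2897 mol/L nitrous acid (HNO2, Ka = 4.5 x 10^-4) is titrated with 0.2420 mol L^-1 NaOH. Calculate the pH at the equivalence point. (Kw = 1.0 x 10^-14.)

8.23

n(HNO2) = 0.2897 x 0.03062 = 0.008871 mol; V(NaOH) at equivalence = 0.008871/0.2420 = 0.03666 L.
At equivalence all the acid is converted to NO2-; total volume = 0.03062 + 0.03666 = 0.06728 L, so [NO2-] = 0.008871/0.06728 = 0.1319 M.
Kb = Kw/Ka = 1.0e-14 / 4.5 x 10^-4 = 2.22e-11.
[OH^-] = sqrt(Kb x [NO2-]) = sqrt(2.22e-11 x 0.1319) = 1.71e-6 M.
pOH = 5.77, so pH = 14.00 - 5.77 = 8.23.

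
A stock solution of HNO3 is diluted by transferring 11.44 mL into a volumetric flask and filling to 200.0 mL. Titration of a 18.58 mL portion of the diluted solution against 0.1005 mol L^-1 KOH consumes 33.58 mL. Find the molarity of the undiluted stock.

3.18 M

n(KOH) = 0.1005 x 0.03358 = 0.003375 mol.
n(HNO3) in the aliquot = 0.003375 mol.
[diluted HNO3] = 0.003375 / 0.01858 = 0.1816 M.
Dilution factor = 200.0/11.44 = 17.48, so [stock] = 0.1816 x 17.48 = 3.18 M.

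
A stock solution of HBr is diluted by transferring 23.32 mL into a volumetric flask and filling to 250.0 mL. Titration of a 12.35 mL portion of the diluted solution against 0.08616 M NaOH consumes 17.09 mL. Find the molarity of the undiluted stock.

1.28 M

n(NaOH) = 0.08616 x 0.01709 = 0.001472 mol.
n(HBr) in the aliquot = 0.001472 mol.
[diluted HBr] = 0.001472 / 0.01235 = 0.1192 M.
Dilution factor = 250.0/23.32 = 10.72, so [stock] = 0.1192 x 10.72 = 1.28 M.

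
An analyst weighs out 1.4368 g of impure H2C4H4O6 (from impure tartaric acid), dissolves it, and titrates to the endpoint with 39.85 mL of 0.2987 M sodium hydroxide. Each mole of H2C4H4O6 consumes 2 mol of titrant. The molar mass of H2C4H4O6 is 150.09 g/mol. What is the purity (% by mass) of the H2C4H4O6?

62.2%

n(NaOH) = 0.2987 x 0.03985 = 0.01190 mol.
n(H2C4H4O6) = 0.01190 / 2 = 0.005952 mol.
mass of H2C4H4O6 = 0.005952 x 150.09 = 0.8933 g.
% purity = 0.8933 / 1.4368 x 100 = 62.2%.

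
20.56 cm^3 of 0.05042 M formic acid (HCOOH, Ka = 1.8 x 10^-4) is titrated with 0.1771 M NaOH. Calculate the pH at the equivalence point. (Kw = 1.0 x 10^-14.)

8.17

n(HCOOH) = 0.05042 x 0.02056 = 0.001037 mol; V(NaOH) at equivalence = 0.001037/0.1771 = 0.005853 L.
At equivalence all the acid is converted to HCOO-; total volume = 0.02056 + 0.005853 = 0.02641 L, so [HCOO-] = 0.001037/0.02641 = 0.03925 M.
Kb = Kw/Ka = 1.0e-14 / 1.8 x 10^-4 = 5.56e-11.
[OH^-] = sqrt(Kb x [HCOO-]) = sqrt(5.56e-11 x 0.03925) = 1.48e-6 M.
pOH = 5.83, so pH = 14.00 - 5.83 = 8.17.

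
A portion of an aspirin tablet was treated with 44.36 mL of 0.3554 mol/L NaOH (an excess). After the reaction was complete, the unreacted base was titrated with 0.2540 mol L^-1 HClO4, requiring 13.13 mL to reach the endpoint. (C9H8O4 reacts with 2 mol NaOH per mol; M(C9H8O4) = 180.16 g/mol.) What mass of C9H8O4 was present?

Total n(NaOH) added = 0.3554 x 0.04436 = 0.01577 mol.
n(HClO4) used = 0.2540 x 0.01313 = 0.003335 mol, which equals the excess n(NaOH).
So n(NaOH) consumed by the sample = 0.01577 - 0.003335 = 0.01243 mol.
n(C9H8O4) = 0.01243 / 2 = 0.006215 mol.
mass = 0.006215 mol x 180.16 g/mol = 1.12 g.

1.12 g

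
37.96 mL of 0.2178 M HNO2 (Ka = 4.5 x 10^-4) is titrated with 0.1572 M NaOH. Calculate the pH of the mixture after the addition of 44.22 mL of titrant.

Initial n(HNO2) = 0.2178 x 0.03796 = 0.008268 mol.
n(NaOH) added = 0.1572 x 0.04422 = 0.006951 mol, converting that many moles of HNO2 to NO2-.
Remaining n(HNO2) = 0.001316 mol; n(NO2-) = 0.006951 mol.
By Henderson-Hasselbalch, pH = pKa + log([A^-]/[HA]) = 3.35 + log(0.006951/0.001316) = 3.35 + (+0.72) = 4.07.

4.07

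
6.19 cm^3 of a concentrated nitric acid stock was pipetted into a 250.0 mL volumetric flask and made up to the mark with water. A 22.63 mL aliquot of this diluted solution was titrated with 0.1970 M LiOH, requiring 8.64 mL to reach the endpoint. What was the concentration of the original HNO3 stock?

n(LiOH) = 0.1970 x 0.008640 = 0.001702 mol.
n(HNO3) in the aliquot = 0.001702 mol.
[diluted HNO3] = 0.001702 / 0.02263 = 0.07521 M.
Dilution factor = 250.0/6.190 = 40.39, so [stock] = 0.07521 x 40.39 = 3.04 M.

3.04 M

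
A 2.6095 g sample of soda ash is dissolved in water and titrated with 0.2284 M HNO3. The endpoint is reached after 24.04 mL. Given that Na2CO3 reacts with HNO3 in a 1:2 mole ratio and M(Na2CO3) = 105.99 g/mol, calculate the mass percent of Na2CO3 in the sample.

n(HNO3) = 0.2284 x 0.02404 = 0.005491 mol.
n(Na2CO3) = 0.005491 / 2 = 0.002745 mol.
mass of Na2CO3 = 0.002745 x 105.99 = 0.2910 g.
% purity = 0.2910 / 2.6095 x 100 = 11.2%.

11.2%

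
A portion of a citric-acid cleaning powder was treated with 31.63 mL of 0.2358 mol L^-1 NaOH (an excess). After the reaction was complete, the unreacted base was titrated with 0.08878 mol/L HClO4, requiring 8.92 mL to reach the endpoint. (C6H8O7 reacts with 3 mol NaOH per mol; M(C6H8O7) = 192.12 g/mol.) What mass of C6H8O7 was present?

Total n(NaOH) added = 0.2358 x 0.03163 = 0.007458 mol.
n(HClO4) used = 0.08878 x 0.008920 = 0.0007919 mol, which equals the excess n(NaOH).
So n(NaOH) consumed by the sample = 0.007458 - 0.0007919 = 0.006666 mol.
n(C6H8O7) = 0.006666 / 3 = 0.002222 mol.
mass = 0.002222 mol x 192.12 g/mol = 0.427 g.

0.427 g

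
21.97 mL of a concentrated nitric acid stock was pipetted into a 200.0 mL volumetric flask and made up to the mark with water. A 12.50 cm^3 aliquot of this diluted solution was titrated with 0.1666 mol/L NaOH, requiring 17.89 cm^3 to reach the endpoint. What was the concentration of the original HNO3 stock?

2.17 M

n(NaOH) = 0.1666 x 0.01789 = 0.002980 mol.
n(HNO3) in the aliquot = 0.002980 mol.
[diluted HNO3] = 0.002980 / 0.01250 = 0.2384 M.
Dilution factor = 200.0/21.97 = 9.103, so [stock] = 0.2384 x 9.103 = 2.17 M.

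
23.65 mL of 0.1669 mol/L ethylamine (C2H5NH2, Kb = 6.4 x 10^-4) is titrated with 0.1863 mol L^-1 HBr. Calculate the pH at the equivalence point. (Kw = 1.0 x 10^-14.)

n(C2H5NH2) = 0.1669 x 0.02365 = 0.003947 mol; V(HBr) at equivalence = 0.003947/0.1863 = 0.02119 L.
At equivalence the base is fully converted to C2H5NH3+; total volume = 0.04484 L, so [C2H5NH3+] = 0.003947/0.04484 = 0.08803 M.
Ka(C2H5NH3+) = Kw/Kb = 1.0e-14 / 6.4 x 10^-4 = 1.56e-11.
[H^+] = sqrt(Ka x [C2H5NH3+]) = sqrt(1.56e-11 x 0.08803) = 1.17e-6 M.
pH = -log(1.17e-6) = 5.93.

5.93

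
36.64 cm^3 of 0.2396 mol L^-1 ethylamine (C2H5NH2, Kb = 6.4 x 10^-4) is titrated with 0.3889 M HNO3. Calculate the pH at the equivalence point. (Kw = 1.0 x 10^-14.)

5.82

n(C2H5NH2) = 0.2396 x 0.03664 = 0.008779 mol; V(HNO3) at equivalence = 0.008779/0.3889 = 0.02257 L.
At equivalence the base is fully converted to C2H5NH3+; total volume = 0.05921 L, so [C2H5NH3+] = 0.008779/0.05921 = 0.1483 M.
Ka(C2H5NH3+) = Kw/Kb = 1.0e-14 / 6.4 x 10^-4 = 1.56e-11.
[H^+] = sqrt(Ka x [C2H5NH3+]) = sqrt(1.56e-11 x 0.1483) = 1.52e-6 M.
pH = -log(1.52e-6) = 5.82.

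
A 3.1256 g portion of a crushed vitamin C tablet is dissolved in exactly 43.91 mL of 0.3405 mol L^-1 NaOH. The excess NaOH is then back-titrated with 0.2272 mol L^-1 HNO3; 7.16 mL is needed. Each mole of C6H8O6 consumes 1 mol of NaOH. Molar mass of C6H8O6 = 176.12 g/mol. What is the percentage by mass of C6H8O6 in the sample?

Total n(NaOH) added = 0.3405 x 0.04391 = 0.01495 mol.
n(HNO3) used = 0.2272 x 0.007160 = 0.001627 mol, which equals the excess n(NaOH).
So n(NaOH) consumed by the sample = 0.01495 - 0.001627 = 0.01332 mol.
n(C6H8O6) = 0.01332 / 1 = 0.01332 mol.
mass C6H8O6 = 0.01332 x 176.12 = 2.347 g, so %C6H8O6 = 2.347/3.1256 x 100 = 75.1%.

75.1%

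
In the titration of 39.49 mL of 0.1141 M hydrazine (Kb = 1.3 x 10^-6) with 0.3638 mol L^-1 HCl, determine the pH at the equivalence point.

n(N2H4) = 0.1141 x 0.03949 = 0.004506 mol; V(HCl) at equivalence = 0.004506/0.3638 = 0.01239 L.
At equivalence the base is fully converted to N2H5+; total volume = 0.05188 L, so [N2H5+] = 0.004506/0.05188 = 0.08686 M.
Ka(N2H5+) = Kw/Kb = 1.0e-14 / 1.3 x 10^-6 = 7.69e-9.
[H^+] = sqrt(Ka x [N2H5+]) = sqrt(7.69e-9 x 0.08686) = 2.58e-5 M.
pH = -log(2.58e-5) = 4.59.

4.59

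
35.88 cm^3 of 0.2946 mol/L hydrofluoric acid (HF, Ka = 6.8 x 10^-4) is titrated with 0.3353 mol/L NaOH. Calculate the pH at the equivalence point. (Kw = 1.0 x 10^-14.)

8.18

n(HF) = 0.2946 x 0.03588 = 0.01057 mol; V(NaOH) at equivalence = 0.01057/0.3353 = 0.03152 L.
At equivalence all the acid is converted to F-; total volume = 0.03588 + 0.03152 = 0.06740 L, so [F-] = 0.01057/0.06740 = 0.1568 M.
Kb = Kw/Ka = 1.0e-14 / 6.8 x 10^-4 = 1.47e-11.
[OH^-] = sqrt(Kb x [F-]) = sqrt(1.47e-11 x 0.1568) = 1.52e-6 M.
pOH = 5.82, so pH = 14.00 - 5.82 = 8.18.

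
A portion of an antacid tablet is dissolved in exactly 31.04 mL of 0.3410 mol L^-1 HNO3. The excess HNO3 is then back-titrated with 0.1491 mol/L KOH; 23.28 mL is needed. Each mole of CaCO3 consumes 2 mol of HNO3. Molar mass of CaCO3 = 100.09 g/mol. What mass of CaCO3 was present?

0.356 g

Total n(HNO3) added = 0.3410 x 0.03104 = 0.01058 mol.
n(KOH) used = 0.1491 x 0.02328 = 0.003471 mol, which equals the excess n(HNO3).
So n(HNO3) consumed by the sample = 0.01058 - 0.003471 = 0.007114 mol.
n(CaCO3) = 0.007114 / 2 = 0.003557 mol.
mass = 0.003557 mol x 100.09 g/mol = 0.356 g.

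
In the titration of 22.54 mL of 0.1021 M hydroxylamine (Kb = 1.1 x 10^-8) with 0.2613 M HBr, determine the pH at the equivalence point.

3.59

n(NH2OH) = 0.1021 x 0.02254 = 0.002301 mol; V(HBr) at equivalence = 0.002301/0.2613 = 0.008807 L.
At equivalence the base is fully converted to NH3OH+; total volume = 0.03135 L, so [NH3OH+] = 0.002301/0.03135 = 0.07341 M.
Ka(NH3OH+) = Kw/Kb = 1.0e-14 / 1.1 x 10^-8 = 9.09e-7.
[H^+] = sqrt(Ka x [NH3OH+]) = sqrt(9.09e-7 x 0.07341) = 0.000258 M.
pH = -log(0.000258) = 3.59.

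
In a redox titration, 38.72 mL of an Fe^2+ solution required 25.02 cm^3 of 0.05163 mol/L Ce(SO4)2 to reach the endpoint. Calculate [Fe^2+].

n(Ce(SO4)2) = 0.05163 x 0.02502 = 0.001292 mol.
From the balanced equation, 1 mol Ce(SO4)2 reacts with 1 mol Fe^2+, so n(Fe^2+) = 0.001292 x 1/1 = 0.001292 mol.
[Fe^2+] = 0.001292 / 0.03872 L = 0.0334 M.

0.0334 M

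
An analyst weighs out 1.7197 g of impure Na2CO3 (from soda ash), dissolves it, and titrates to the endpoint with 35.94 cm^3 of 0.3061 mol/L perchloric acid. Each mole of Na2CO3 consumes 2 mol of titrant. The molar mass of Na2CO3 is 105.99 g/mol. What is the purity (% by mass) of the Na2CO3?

33.9%

n(HClO4) = 0.3061 x 0.03594 = 0.01100 mol.
n(Na2CO3) = 0.01100 / 2 = 0.005501 mol.
mass of Na2CO3 = 0.005501 x 105.99 = 0.5830 g.
% purity = 0.5830 / 1.7197 x 100 = 33.9%.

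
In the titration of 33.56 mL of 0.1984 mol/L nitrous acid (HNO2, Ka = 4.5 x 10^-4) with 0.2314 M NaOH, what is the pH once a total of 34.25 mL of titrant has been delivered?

n(acid) = 0.1984 x 0.03356 = 0.006658 mol; n(NaOH) added = 0.2314 x 0.03425 = 0.007925 mol.
Base is in excess by 0.007925 - 0.006658 = 0.001267 mol in a total volume of 0.06781 L.
[OH^-] = 0.001267/0.06781 = 0.01869 M, so pOH = 1.73 and pH = 14.00 - 1.73 = 12.27.

12.27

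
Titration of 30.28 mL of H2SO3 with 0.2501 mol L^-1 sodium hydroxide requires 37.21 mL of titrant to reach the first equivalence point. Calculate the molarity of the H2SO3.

n(NaOH) = 0.2501 x 0.03721 = 0.009306 mol.
At the first equivalence point, 1 mol OH^- react per mol H2SO3, so n(H2SO3) = 0.009306 / 1 = 0.009306 mol.
[H2SO3] = 0.009306 / 0.03028 L = 0.307 M.

0.307 M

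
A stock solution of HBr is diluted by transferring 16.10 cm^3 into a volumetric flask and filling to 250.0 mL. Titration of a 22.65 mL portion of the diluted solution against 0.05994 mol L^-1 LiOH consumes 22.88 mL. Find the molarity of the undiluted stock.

0.940 M

n(LiOH) = 0.05994 x 0.02288 = 0.001371 mol.
n(HBr) in the aliquot = 0.001371 mol.
[diluted HBr] = 0.001371 / 0.02265 = 0.06055 M.
Dilution factor = 250.0/16.10 = 15.53, so [stock] = 0.06055 x 15.53 = 0.940 M.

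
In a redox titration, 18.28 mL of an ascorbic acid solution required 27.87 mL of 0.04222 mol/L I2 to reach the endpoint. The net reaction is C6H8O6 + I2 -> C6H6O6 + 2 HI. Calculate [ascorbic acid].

n(I2) = 0.04222 x 0.02787 = 0.001177 mol.
From the balanced equation, 1 mol I2 reacts with 1 mol ascorbic acid, so n(ascorbic acid) = 0.001177 x 1/1 = 0.001177 mol.
[ascorbic acid] = 0.001177 / 0.01828 L = 0.0644 M.

0.0644 M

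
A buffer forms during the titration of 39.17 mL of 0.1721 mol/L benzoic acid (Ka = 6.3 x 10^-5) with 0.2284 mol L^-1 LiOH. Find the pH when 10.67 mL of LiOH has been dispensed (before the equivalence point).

Initial n(C6H5COOH) = 0.1721 x 0.03917 = 0.006741 mol.
n(LiOH) added = 0.2284 x 0.01067 = 0.002437 mol, converting that many moles of C6H5COOH to C6H5COO-.
Remaining n(C6H5COOH) = 0.004304 mol; n(C6H5COO-) = 0.002437 mol.
By Henderson-Hasselbalch, pH = pKa + log([A^-]/[HA]) = 4.20 + log(0.002437/0.004304) = 4.20 + (-0.25) = 3.95.

3.95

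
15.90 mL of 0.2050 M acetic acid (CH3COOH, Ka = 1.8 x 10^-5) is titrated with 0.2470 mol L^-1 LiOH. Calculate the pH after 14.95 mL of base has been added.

n(acid) = 0.2050 x 0.01590 = 0.003260 mol; n(LiOH) added = 0.2470 x 0.01495 = 0.003693 mol.
Base is in excess by 0.003693 - 0.003260 = 0.0004331 mol in a total volume of 0.03085 L.
[OH^-] = 0.0004331/0.03085 = 0.01404 M, so pOH = 1.85 and pH = 14.00 - 1.85 = 12.15.

12.15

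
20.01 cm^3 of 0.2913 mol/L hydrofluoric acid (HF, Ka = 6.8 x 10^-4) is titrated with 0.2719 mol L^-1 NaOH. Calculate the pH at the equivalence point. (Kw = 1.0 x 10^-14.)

8.16

n(HF) = 0.2913 x 0.02001 = 0.005829 mol; V(NaOH) at equivalence = 0.005829/0.2719 = 0.02144 L.
At equivalence all the acid is converted to F-; total volume = 0.02001 + 0.02144 = 0.04145 L, so [F-] = 0.005829/0.04145 = 0.1406 M.
Kb = Kw/Ka = 1.0e-14 / 6.8 x 10^-4 = 1.47e-11.
[OH^-] = sqrt(Kb x [F-]) = sqrt(1.47e-11 x 0.1406) = 1.44e-6 M.
pOH = 5.84, so pH = 14.00 - 5.84 = 8.16.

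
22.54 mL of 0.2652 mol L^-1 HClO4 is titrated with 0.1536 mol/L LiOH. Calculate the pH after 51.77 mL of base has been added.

12.42

n(acid) = 0.2652 x 0.02254 = 0.005978 mol; n(LiOH) added = 0.1536 x 0.05177 = 0.007952 mol.
Base is in excess by 0.007952 - 0.005978 = 0.001974 mol in a total volume of 0.07431 L.
[OH^-] = 0.001974/0.07431 = 0.02657 M, so pOH = 1.58 and pH = 14.00 - 1.58 = 12.42.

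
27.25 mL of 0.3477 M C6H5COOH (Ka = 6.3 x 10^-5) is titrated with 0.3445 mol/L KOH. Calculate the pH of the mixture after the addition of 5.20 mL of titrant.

Initial n(C6H5COOH) = 0.3477 x 0.02725 = 0.009475 mol.
n(KOH) added = 0.3445 x 0.005200 = 0.001791 mol, converting that many moles of C6H5COOH to C6H5COO-.
Remaining n(C6H5COOH) = 0.007683 mol; n(C6H5COO-) = 0.001791 mol.
By Henderson-Hasselbalch, pH = pKa + log([A^-]/[HA]) = 4.20 + log(0.001791/0.007683) = 4.20 + (-0.63) = 3.57.

3.57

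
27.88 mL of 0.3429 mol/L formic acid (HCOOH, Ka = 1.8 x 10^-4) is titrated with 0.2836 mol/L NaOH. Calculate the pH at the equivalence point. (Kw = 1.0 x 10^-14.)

n(HCOOH) = 0.3429 x 0.02788 = 0.009560 mol; V(NaOH) at equivalence = 0.009560/0.2836 = 0.03371 L.
At equivalence all the acid is converted to HCOO-; total volume = 0.02788 + 0.03371 = 0.06159 L, so [HCOO-] = 0.009560/0.06159 = 0.1552 M.
Kb = Kw/Ka = 1.0e-14 / 1.8 x 10^-4 = 5.56e-11.
[OH^-] = sqrt(Kb x [HCOO-]) = sqrt(5.56e-11 x 0.1552) = 2.94e-6 M.
pOH = 5.53, so pH = 14.00 - 5.53 = 8.47.

8.47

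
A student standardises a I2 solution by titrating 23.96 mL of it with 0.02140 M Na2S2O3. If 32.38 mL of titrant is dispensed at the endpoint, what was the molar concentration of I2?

0.0145 M

n(Na2S2O3) = 0.02140 x 0.03238 = 0.0006929 mol.
From the balanced equation, 2 mol Na2S2O3 reacts with 1 mol I2, so n(I2) = 0.0006929 x 1/2 = 0.0003465 mol.
[I2] = 0.0003465 / 0.02396 L = 0.0145 M.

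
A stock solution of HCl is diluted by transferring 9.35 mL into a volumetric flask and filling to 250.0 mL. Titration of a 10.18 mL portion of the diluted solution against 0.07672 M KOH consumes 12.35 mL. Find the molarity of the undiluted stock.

2.49 M

n(KOH) = 0.07672 x 0.01235 = 0.0009475 mol.
n(HCl) in the aliquot = 0.0009475 mol.
[diluted HCl] = 0.0009475 / 0.01018 = 0.09307 M.
Dilution factor = 250.0/9.350 = 26.74, so [stock] = 0.09307 x 26.74 = 2.49 M.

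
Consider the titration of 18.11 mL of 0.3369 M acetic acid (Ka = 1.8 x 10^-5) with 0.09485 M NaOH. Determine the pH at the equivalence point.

8.81

n(CH3COOH) = 0.3369 x 0.01811 = 0.006101 mol; V(NaOH) at equivalence = 0.006101/0.09485 = 0.06433 L.
At equivalence all the acid is converted to CH3COO-; total volume = 0.01811 + 0.06433 = 0.08244 L, so [CH3COO-] = 0.006101/0.08244 = 0.07401 M.
Kb = Kw/Ka = 1.0e-14 / 1.8 x 10^-5 = 5.56e-10.
[OH^-] = sqrt(Kb x [CH3COO-]) = sqrt(5.56e-10 x 0.07401) = 6.41e-6 M.
pOH = 5.19, so pH = 14.00 - 5.19 = 8.81.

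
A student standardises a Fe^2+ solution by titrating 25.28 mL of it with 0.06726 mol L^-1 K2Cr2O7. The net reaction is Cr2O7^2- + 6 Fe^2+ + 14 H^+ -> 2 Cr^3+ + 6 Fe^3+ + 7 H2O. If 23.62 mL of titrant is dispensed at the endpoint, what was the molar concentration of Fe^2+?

n(K2Cr2O7) = 0.06726 x 0.02362 = 0.001589 mol.
From the balanced equation, 1 mol K2Cr2O7 reacts with 6 mol Fe^2+, so n(Fe^2+) = 0.001589 x 6/1 = 0.009532 mol.
[Fe^2+] = 0.009532 / 0.02528 L = 0.377 M.

0.377 M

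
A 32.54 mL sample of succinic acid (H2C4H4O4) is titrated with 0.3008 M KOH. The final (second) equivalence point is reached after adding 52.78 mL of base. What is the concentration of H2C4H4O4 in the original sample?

n(KOH) = 0.3008 x 0.05278 = 0.01588 mol.
At the final (second) equivalence point, 2 mol OH^- react per mol H2C4H4O4, so n(H2C4H4O4) = 0.01588 / 2 = 0.007938 mol.
[H2C4H4O4] = 0.007938 / 0.03254 L = 0.244 M.

0.244 M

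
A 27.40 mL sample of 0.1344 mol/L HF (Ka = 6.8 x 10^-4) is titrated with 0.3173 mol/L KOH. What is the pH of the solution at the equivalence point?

8.07

n(HF) = 0.1344 x 0.02740 = 0.003683 mol; V(KOH) at equivalence = 0.003683/0.3173 = 0.01161 L.
At equivalence all the acid is converted to F-; total volume = 0.02740 + 0.01161 = 0.03901 L, so [F-] = 0.003683/0.03901 = 0.09441 M.
Kb = Kw/Ka = 1.0e-14 / 6.8 x 10^-4 = 1.47e-11.
[OH^-] = sqrt(Kb x [F-]) = sqrt(1.47e-11 x 0.09441) = 1.18e-6 M.
pOH = 5.93, so pH = 14.00 - 5.93 = 8.07.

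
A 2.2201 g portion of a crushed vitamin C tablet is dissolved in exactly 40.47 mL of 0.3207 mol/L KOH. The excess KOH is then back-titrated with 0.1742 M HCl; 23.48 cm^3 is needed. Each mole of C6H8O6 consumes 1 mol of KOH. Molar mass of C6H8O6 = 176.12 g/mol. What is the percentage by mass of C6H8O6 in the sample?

70.5%

Total n(KOH) added = 0.3207 x 0.04047 = 0.01298 mol.
n(HCl) used = 0.1742 x 0.02348 = 0.004090 mol, which equals the excess n(KOH).
So n(KOH) consumed by the sample = 0.01298 - 0.004090 = 0.008889 mol.
n(C6H8O6) = 0.008889 / 1 = 0.008889 mol.
mass C6H8O6 = 0.008889 x 176.12 = 1.565 g, so %C6H8O6 = 1.565/2.2201 x 100 = 70.5%.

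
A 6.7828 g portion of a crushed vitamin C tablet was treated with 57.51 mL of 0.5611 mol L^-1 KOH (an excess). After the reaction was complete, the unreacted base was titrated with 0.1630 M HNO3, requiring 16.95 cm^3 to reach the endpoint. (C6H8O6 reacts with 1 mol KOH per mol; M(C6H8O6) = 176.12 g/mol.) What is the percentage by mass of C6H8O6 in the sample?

Total n(KOH) added = 0.5611 x 0.05751 = 0.03227 mol.
n(HNO3) used = 0.1630 x 0.01695 = 0.002763 mol, which equals the excess n(KOH).
So n(KOH) consumed by the sample = 0.03227 - 0.002763 = 0.02951 mol.
n(C6H8O6) = 0.02951 / 1 = 0.02951 mol.
mass C6H8O6 = 0.02951 x 176.12 = 5.197 g, so %C6H8O6 = 5.197/6.7828 x 100 = 76.6%.

76.6%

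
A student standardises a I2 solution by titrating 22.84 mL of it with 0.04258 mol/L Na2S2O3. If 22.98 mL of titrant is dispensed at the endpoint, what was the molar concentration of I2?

0.0214 M

n(Na2S2O3) = 0.04258 x 0.02298 = 0.0009785 mol.
From the balanced equation, 2 mol Na2S2O3 reacts with 1 mol I2, so n(I2) = 0.0009785 x 1/2 = 0.0004892 mol.
[I2] = 0.0004892 / 0.02284 L = 0.0214 M.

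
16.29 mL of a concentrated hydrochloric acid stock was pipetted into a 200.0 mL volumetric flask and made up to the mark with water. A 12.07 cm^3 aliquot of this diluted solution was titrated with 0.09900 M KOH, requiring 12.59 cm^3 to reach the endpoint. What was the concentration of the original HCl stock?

1.27 M

n(KOH) = 0.09900 x 0.01259 = 0.001246 mol.
n(HCl) in the aliquot = 0.001246 mol.
[diluted HCl] = 0.001246 / 0.01207 = 0.1033 M.
Dilution factor = 200.0/16.29 = 12.28, so [stock] = 0.1033 x 12.28 = 1.27 M.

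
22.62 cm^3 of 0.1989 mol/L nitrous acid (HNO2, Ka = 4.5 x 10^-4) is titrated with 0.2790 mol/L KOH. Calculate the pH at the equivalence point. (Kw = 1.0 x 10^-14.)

n(HNO2) = 0.1989 x 0.02262 = 0.004499 mol; V(KOH) at equivalence = 0.004499/0.2790 = 0.01613 L.
At equivalence all the acid is converted to NO2-; total volume = 0.02262 + 0.01613 = 0.03875 L, so [NO2-] = 0.004499/0.03875 = 0.1161 M.
Kb = Kw/Ka = 1.0e-14 / 4.5 x 10^-4 = 2.22e-11.
[OH^-] = sqrt(Kb x [NO2-]) = sqrt(2.22e-11 x 0.1161) = 1.61e-6 M.
pOH = 5.79, so pH = 14.00 - 5.79 = 8.21.

8.21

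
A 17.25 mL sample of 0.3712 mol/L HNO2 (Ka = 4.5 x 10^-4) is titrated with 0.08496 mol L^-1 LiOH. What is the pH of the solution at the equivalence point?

8.09

n(HNO2) = 0.3712 x 0.01725 = 0.006403 mol; V(LiOH) at equivalence = 0.006403/0.08496 = 0.07537 L.
At equivalence all the acid is converted to NO2-; total volume = 0.01725 + 0.07537 = 0.09262 L, so [NO2-] = 0.006403/0.09262 = 0.06914 M.
Kb = Kw/Ka = 1.0e-14 / 4.5 x 10^-4 = 2.22e-11.
[OH^-] = sqrt(Kb x [NO2-]) = sqrt(2.22e-11 x 0.06914) = 1.24e-6 M.
pOH = 5.91, so pH = 14.00 - 5.91 = 8.09.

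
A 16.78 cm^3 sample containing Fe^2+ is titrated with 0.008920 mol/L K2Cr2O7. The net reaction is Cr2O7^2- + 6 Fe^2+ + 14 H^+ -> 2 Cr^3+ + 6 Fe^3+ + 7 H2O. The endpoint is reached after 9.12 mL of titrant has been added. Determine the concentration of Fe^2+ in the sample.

0.0291 M

n(K2Cr2O7) = 0.008920 x 0.009120 = 8.135e-5 mol.
From the balanced equation, 1 mol K2Cr2O7 reacts with 6 mol Fe^2+, so n(Fe^2+) = 8.135e-5 x 6/1 = 0.0004881 mol.
[Fe^2+] = 0.0004881 / 0.01678 L = 0.0291 M.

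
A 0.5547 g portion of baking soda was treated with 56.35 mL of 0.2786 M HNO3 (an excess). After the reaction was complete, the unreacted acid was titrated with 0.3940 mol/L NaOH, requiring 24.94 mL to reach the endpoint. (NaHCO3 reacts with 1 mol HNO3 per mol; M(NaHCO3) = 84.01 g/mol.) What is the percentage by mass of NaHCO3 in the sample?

88.9%

Total n(HNO3) added = 0.2786 x 0.05635 = 0.01570 mol.
n(NaOH) used = 0.3940 x 0.02494 = 0.009826 mol, which equals the excess n(HNO3).
So n(HNO3) consumed by the sample = 0.01570 - 0.009826 = 0.005873 mol.
n(NaHCO3) = 0.005873 / 1 = 0.005873 mol.
mass NaHCO3 = 0.005873 x 84.01 = 0.4934 g, so %NaHCO3 = 0.4934/0.5547 x 100 = 88.9%.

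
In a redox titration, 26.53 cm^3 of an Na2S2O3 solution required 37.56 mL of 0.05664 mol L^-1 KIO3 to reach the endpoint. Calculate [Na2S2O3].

n(KIO3) = 0.05664 x 0.03756 = 0.002127 mol.
From the balanced equation, 1 mol KIO3 reacts with 6 mol Na2S2O3, so n(Na2S2O3) = 0.002127 x 6/1 = 0.01276 mol.
[Na2S2O3] = 0.01276 / 0.02653 L = 0.481 M.

0.481 M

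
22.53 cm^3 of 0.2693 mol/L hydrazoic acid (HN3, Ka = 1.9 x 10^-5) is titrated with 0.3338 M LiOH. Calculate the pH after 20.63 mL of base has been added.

n(acid) = 0.2693 x 0.02253 = 0.006067 mol; n(LiOH) added = 0.3338 x 0.02063 = 0.006886 mol.
Base is in excess by 0.006886 - 0.006067 = 0.0008190 mol in a total volume of 0.04316 L.
[OH^-] = 0.0008190/0.04316 = 0.01898 M, so pOH = 1.72 and pH = 14.00 - 1.72 = 12.28.

12.28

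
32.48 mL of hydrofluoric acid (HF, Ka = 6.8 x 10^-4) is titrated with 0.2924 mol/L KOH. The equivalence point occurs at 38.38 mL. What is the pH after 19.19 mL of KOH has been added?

3.17

19.19 mL is exactly half the equivalence volume (38.38/2), i.e. the half-equivalence point.
There, n(HA) = n(A^-), so pH = pKa = -log(6.8 x 10^-4) = 3.17.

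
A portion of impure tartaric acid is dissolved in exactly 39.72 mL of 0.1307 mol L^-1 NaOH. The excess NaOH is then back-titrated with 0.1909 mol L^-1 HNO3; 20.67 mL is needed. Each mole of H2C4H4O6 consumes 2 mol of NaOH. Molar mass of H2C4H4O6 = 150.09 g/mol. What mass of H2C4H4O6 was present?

Total n(NaOH) added = 0.1307 x 0.03972 = 0.005191 mol.
n(HNO3) used = 0.1909 x 0.02067 = 0.003946 mol, which equals the excess n(NaOH).
So n(NaOH) consumed by the sample = 0.005191 - 0.003946 = 0.001246 mol.
n(H2C4H4O6) = 0.001246 / 2 = 0.0006228 mol.
mass = 0.0006228 mol x 150.09 g/mol = 0.0935 g.

0.0935 g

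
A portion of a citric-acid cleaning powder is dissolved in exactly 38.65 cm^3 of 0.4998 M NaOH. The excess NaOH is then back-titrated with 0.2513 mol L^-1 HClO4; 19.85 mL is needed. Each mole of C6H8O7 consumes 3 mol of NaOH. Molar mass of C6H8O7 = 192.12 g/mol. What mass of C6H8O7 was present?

0.918 g

Total n(NaOH) added = 0.4998 x 0.03865 = 0.01932 mol.
n(HClO4) used = 0.2513 x 0.01985 = 0.004988 mol, which equals the excess n(NaOH).
So n(NaOH) consumed by the sample = 0.01932 - 0.004988 = 0.01433 mol.
n(C6H8O7) = 0.01433 / 3 = 0.004776 mol.
mass = 0.004776 mol x 192.12 g/mol = 0.918 g.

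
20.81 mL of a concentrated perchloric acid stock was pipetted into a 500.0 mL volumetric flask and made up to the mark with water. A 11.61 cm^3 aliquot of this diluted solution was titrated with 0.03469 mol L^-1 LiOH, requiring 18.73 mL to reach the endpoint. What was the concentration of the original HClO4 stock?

1.34 M

n(LiOH) = 0.03469 x 0.01873 = 0.0006497 mol.
n(HClO4) in the aliquot = 0.0006497 mol.
[diluted HClO4] = 0.0006497 / 0.01161 = 0.05596 M.
Dilution factor = 500.0/20.81 = 24.03, so [stock] = 0.05596 x 24.03 = 1.34 M.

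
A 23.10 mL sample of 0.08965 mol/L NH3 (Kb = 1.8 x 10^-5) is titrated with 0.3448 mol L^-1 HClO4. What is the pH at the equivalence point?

n(NH3) = 0.08965 x 0.02310 = 0.002071 mol; V(HClO4) at equivalence = 0.002071/0.3448 = 0.006006 L.
At equivalence the base is fully converted to NH4+; total volume = 0.02911 L, so [NH4+] = 0.002071/0.02911 = 0.07115 M.
Ka(NH4+) = Kw/Kb = 1.0e-14 / 1.8 x 10^-5 = 5.56e-10.
[H^+] = sqrt(Ka x [NH4+]) = sqrt(5.56e-10 x 0.07115) = 6.29e-6 M.
pH = -log(6.29e-6) = 5.20.

5.20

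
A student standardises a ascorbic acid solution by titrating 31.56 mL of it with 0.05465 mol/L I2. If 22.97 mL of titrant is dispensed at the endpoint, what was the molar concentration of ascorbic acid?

0.0398 M

n(I2) = 0.05465 x 0.02297 = 0.001255 mol.
From the balanced equation, 1 mol I2 reacts with 1 mol ascorbic acid, so n(ascorbic acid) = 0.001255 x 1/1 = 0.001255 mol.
[ascorbic acid] = 0.001255 / 0.03156 L = 0.0398 M.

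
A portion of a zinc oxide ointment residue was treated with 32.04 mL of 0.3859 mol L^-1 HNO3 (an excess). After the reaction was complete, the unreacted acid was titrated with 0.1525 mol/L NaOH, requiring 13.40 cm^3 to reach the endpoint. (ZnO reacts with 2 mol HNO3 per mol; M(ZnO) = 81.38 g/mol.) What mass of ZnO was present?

0.420 g

Total n(HNO3) added = 0.3859 x 0.03204 = 0.01236 mol.
n(NaOH) used = 0.1525 x 0.01340 = 0.002043 mol, which equals the excess n(HNO3).
So n(HNO3) consumed by the sample = 0.01236 - 0.002043 = 0.01032 mol.
n(ZnO) = 0.01032 / 2 = 0.005160 mol.
mass = 0.005160 mol x 81.38 g/mol = 0.420 g.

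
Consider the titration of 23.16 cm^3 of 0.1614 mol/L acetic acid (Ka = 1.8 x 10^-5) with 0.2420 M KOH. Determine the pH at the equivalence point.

n(CH3COOH) = 0.1614 x 0.02316 = 0.003738 mol; V(KOH) at equivalence = 0.003738/0.2420 = 0.01545 L.
At equivalence all the acid is converted to CH3COO-; total volume = 0.02316 + 0.01545 = 0.03861 L, so [CH3COO-] = 0.003738/0.03861 = 0.09682 M.
Kb = Kw/Ka = 1.0e-14 / 1.8 x 10^-5 = 5.56e-10.
[OH^-] = sqrt(Kb x [CH3COO-]) = sqrt(5.56e-10 x 0.09682) = 7.33e-6 M.
pOH = 5.13, so pH = 14.00 - 5.13 = 8.87.

8.87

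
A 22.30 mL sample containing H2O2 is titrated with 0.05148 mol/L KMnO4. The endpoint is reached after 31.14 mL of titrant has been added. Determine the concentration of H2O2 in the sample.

n(KMnO4) = 0.05148 x 0.03114 = 0.001603 mol.
From the balanced equation, 2 mol KMnO4 reacts with 5 mol H2O2, so n(H2O2) = 0.001603 x 5/2 = 0.004008 mol.
[H2O2] = 0.004008 / 0.02230 L = 0.180 M.

0.180 M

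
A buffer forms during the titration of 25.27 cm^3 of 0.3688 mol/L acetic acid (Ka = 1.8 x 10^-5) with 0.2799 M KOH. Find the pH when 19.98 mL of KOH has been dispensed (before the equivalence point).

4.92

Initial n(CH3COOH) = 0.3688 x 0.02527 = 0.009320 mol.
n(KOH) added = 0.2799 x 0.01998 = 0.005592 mol, converting that many moles of CH3COOH to CH3COO-.
Remaining n(CH3COOH) = 0.003727 mol; n(CH3COO-) = 0.005592 mol.
By Henderson-Hasselbalch, pH = pKa + log([A^-]/[HA]) = 4.74 + log(0.005592/0.003727) = 4.74 + (+0.18) = 4.92.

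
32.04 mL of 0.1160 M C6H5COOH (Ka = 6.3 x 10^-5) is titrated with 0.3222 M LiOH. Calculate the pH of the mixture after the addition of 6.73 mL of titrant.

Initial n(C6H5COOH) = 0.1160 x 0.03204 = 0.003717 mol.
n(LiOH) added = 0.3222 x 0.006730 = 0.002168 mol, converting that many moles of C6H5COOH to C6H5COO-.
Remaining n(C6H5COOH) = 0.001548 mol; n(C6H5COO-) = 0.002168 mol.
By Henderson-Hasselbalch, pH = pKa + log([A^-]/[HA]) = 4.20 + log(0.002168/0.001548) = 4.20 + (+0.15) = 4.35.

4.35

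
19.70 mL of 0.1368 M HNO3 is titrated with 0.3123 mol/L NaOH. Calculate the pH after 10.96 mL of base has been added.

n(acid) = 0.1368 x 0.01970 = 0.002695 mol; n(NaOH) added = 0.3123 x 0.01096 = 0.003423 mol.
Base is in excess by 0.003423 - 0.002695 = 0.0007278 mol in a total volume of 0.03066 L.
[OH^-] = 0.0007278/0.03066 = 0.02374 M, so pOH = 1.62 and pH = 14.00 - 1.62 = 12.38.

12.38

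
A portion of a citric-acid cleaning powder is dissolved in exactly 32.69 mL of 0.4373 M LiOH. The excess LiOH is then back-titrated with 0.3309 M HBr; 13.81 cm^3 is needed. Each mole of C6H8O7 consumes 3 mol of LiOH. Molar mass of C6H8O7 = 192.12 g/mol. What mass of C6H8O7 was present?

Total n(LiOH) added = 0.4373 x 0.03269 = 0.01430 mol.
n(HBr) used = 0.3309 x 0.01381 = 0.004570 mol, which equals the excess n(LiOH).
So n(LiOH) consumed by the sample = 0.01430 - 0.004570 = 0.009726 mol.
n(C6H8O7) = 0.009726 / 3 = 0.003242 mol.
mass = 0.003242 mol x 192.12 g/mol = 0.623 g.

0.623 g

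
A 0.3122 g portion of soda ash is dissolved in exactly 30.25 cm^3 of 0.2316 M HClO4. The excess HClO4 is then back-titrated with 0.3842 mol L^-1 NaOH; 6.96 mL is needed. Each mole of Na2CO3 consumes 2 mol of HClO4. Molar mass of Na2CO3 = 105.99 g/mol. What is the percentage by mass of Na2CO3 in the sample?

73.5%

Total n(HClO4) added = 0.2316 x 0.03025 = 0.007006 mol.
n(NaOH) used = 0.3842 x 0.006960 = 0.002674 mol, which equals the excess n(HClO4).
So n(HClO4) consumed by the sample = 0.007006 - 0.002674 = 0.004332 mol.
n(Na2CO3) = 0.004332 / 2 = 0.002166 mol.
mass Na2CO3 = 0.002166 x 105.99 = 0.2296 g, so %Na2CO3 = 0.2296/0.3122 x 100 = 73.5%.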